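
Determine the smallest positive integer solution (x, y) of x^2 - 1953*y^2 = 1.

First expand sqrt(1953) as a continued fraction. With x_i = (sqrt(1953) + m_i)/d_i and (m_0, d_0) = (0, 1): a_0 = floor(sqrt(1953)) = 44, since 44^2 = 1936 <= 1953 < 2025 = 45^2.
Iterate m_{i+1} = d_i*a_i - m_i, d_{i+1} = (1953 - m_{i+1}^2)/d_i, a_{i+1} = floor((a_0 + m_{i+1})/d_{i+1}):
  m_1 = 1*44 - 0 = 44, d_1 = (1953 - 44^2)/1 = 17/1 = 17, a_1 = floor((44 + 44)/17) = 5.
  m_2 = 17*5 - 44 = 41, d_2 = (1953 - 41^2)/17 = 272/17 = 16, a_2 = floor((44 + 41)/16) = 5.
  m_3 = 16*5 - 41 = 39, d_3 = (1953 - 39^2)/16 = 432/16 = 27, a_3 = floor((44 + 39)/27) = 3.
  m_4 = 27*3 - 39 = 42, d_4 = (1953 - 42^2)/27 = 189/27 = 7, a_4 = floor((44 + 42)/7) = 12.
  m_5 = 7*12 - 42 = 42, d_5 = (1953 - 42^2)/7 = 189/7 = 27, a_5 = floor((44 + 42)/27) = 3.
  m_6 = 27*3 - 42 = 39, d_6 = (1953 - 39^2)/27 = 432/27 = 16, a_6 = floor((44 + 39)/16) = 5.
  m_7 = 16*5 - 39 = 41, d_7 = (1953 - 41^2)/16 = 272/16 = 17, a_7 = floor((44 + 41)/17) = 5.
  m_8 = 17*5 - 41 = 44, d_8 = (1953 - 44^2)/17 = 17/17 = 1, a_8 = floor((44 + 44)/1) = 88.
  m_9 = 1*88 - 44 = 44, d_9 = (1953 - 44^2)/1 = 17/1 = 17: (m_9, d_9) = (m_1, d_1) = (44, 17), so from here the quotients repeat a_1, ..., a_8; the period length is 8.
So sqrt(1953) = [44; (5, 5, 3, 12, 3, 5, 5, 88)] with period length k = 8.
k is even, so the fundamental solution of x^2 - 1953y^2 = 1 is (p_{k-1}, q_{k-1}) = (p_7, q_7); compute convergents through index 7.
Convergents (p_i = a_i*p_{i-1} + p_{i-2}, q_i = a_i*q_{i-1} + q_{i-2} with p_{-2}=0, p_{-1}=1, q_{-2}=1, q_{-1}=0):
  i=0: a_0=44, p_0 = 44*1 + 0 = 44, q_0 = 44*0 + 1 = 1.
  i=1: a_1=5, p_1 = 5*44 + 1 = 221, q_1 = 5*1 + 0 = 5.
  i=2: a_2=5, p_2 = 5*221 + 44 = 1149, q_2 = 5*5 + 1 = 26.
  i=3: a_3=3, p_3 = 3*1149 + 221 = 3668, q_3 = 3*26 + 5 = 83.
  i=4: a_4=12, p_4 = 12*3668 + 1149 = 45165, q_4 = 12*83 + 26 = 1022.
  i=5: a_5=3, p_5 = 3*45165 + 3668 = 139163, q_5 = 3*1022 + 83 = 3149.
  i=6: a_6=5, p_6 = 5*139163 + 45165 = 740980, q_6 = 5*3149 + 1022 = 16767.
  i=7: a_7=5, p_7 = 5*740980 + 139163 = 3844063, q_7 = 5*16767 + 3149 = 86984.
Check: 3844063^2 - 1953*86984^2 = 14776820347969 - 14776820347968 = 1, so (x, y) = (3844063, 86984) solves the equation, and by the theorem it is the least positive solution.

(x, y) = (3844063, 86984)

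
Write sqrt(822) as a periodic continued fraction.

[28; (1, 2, 28, 2, 1, 56)]

Write x_i = (sqrt(822) + m_i)/d_i with (m_0, d_0) = (0, 1). a_0 = floor(sqrt(822)) = 28, since 28^2 = 784 <= 822 < 841 = 29^2.
Iterate m_{i+1} = d_i*a_i - m_i, d_{i+1} = (822 - m_{i+1}^2)/d_i, a_{i+1} = floor((a_0 + m_{i+1})/d_{i+1}):
  m_1 = 1*28 - 0 = 28, d_1 = (822 - 28^2)/1 = 38/1 = 38, a_1 = floor((28 + 28)/38) = 1.
  m_2 = 38*1 - 28 = 10, d_2 = (822 - 10^2)/38 = 722/38 = 19, a_2 = floor((28 + 10)/19) = 2.
  m_3 = 19*2 - 10 = 28, d_3 = (822 - 28^2)/19 = 38/19 = 2, a_3 = floor((28 + 28)/2) = 28.
  m_4 = 2*28 - 28 = 28, d_4 = (822 - 28^2)/2 = 38/2 = 19, a_4 = floor((28 + 28)/19) = 2.
  m_5 = 19*2 - 28 = 10, d_5 = (822 - 10^2)/19 = 722/19 = 38, a_5 = floor((28 + 10)/38) = 1.
  m_6 = 38*1 - 10 = 28, d_6 = (822 - 28^2)/38 = 38/38 = 1, a_6 = floor((28 + 28)/1) = 56.
  m_7 = 1*56 - 28 = 28, d_7 = (822 - 28^2)/1 = 38/1 = 38: (m_7, d_7) = (m_1, d_1) = (28, 38), so from here the quotients repeat a_1, ..., a_6; the period length is 6.
Hence the expansion of sqrt(822) is a_0 = 28 followed by the repeating block 1, 2, 28, 2, 1, 56 (period 6).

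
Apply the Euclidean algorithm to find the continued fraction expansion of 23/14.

Run the Euclidean algorithm on 23 and 14; the successive quotients are the partial quotients a_0, a_1, ... (each step inverts the fractional part left over by the previous one):
  23 = 1*14 + 9, so a_0 = 1.
  14 = 1*9 + 5, so a_1 = 1.
  9 = 1*5 + 4, so a_2 = 1.
  5 = 1*4 + 1, so a_3 = 1.
  4 = 4*1 + 0, so a_4 = 4.
The remainder reaches 0 after 5 divisions, so the expansion has 5 partial quotients, read off in order.

[1; 1, 1, 1, 4]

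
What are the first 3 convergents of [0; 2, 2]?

Using the convergent recurrence p_i = a_i*p_{i-1} + p_{i-2}, q_i = a_i*q_{i-1} + q_{i-2} with p_{-2}=0, p_{-1}=1, q_{-2}=1, q_{-1}=0:
  i=0: a_0=0, p_0 = 0*1 + 0 = 0, q_0 = 0*0 + 1 = 1.
  i=1: a_1=2, p_1 = 2*0 + 1 = 1, q_1 = 2*1 + 0 = 2.
  i=2: a_2=2, p_2 = 2*1 + 0 = 2, q_2 = 2*2 + 1 = 5.

0/1, 1/2, 2/5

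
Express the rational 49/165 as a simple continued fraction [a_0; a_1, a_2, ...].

[0; 3, 2, 1, 2, 1, 1, 2]

Run the Euclidean algorithm on 49 and 165; the successive quotients are the partial quotients a_0, a_1, ... (each step inverts the fractional part left over by the previous one):
  49 = 0*165 + 49, so a_0 = 0.
  165 = 3*49 + 18, so a_1 = 3.
  49 = 2*18 + 13, so a_2 = 2.
  18 = 1*13 + 5, so a_3 = 1.
  13 = 2*5 + 3, so a_4 = 2.
  5 = 1*3 + 2, so a_5 = 1.
  3 = 1*2 + 1, so a_6 = 1.
  2 = 2*1 + 0, so a_7 = 2.
The remainder reaches 0 after 8 divisions, so the expansion has 8 partial quotients, read off in order.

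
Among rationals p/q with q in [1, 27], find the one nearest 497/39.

344/27

Expand x = 497/39 as a continued fraction with the Euclidean algorithm:
  497 = 12*39 + 29, so a_0 = 12.
  39 = 1*29 + 10, so a_1 = 1.
  29 = 2*10 + 9, so a_2 = 2.
  10 = 1*9 + 1, so a_3 = 1.
  9 = 9*1 + 0, so a_4 = 9.
so x = [12; 1, 2, 1, 9].
Convergents (p_i = a_i*p_{i-1} + p_{i-2}, q_i = a_i*q_{i-1} + q_{i-2} with p_{-2}=0, p_{-1}=1, q_{-2}=1, q_{-1}=0), until the denominator exceeds 27:
  i=0: a_0=12, p_0 = 12*1 + 0 = 12, q_0 = 12*0 + 1 = 1.
  i=1: a_1=1, p_1 = 1*12 + 1 = 13, q_1 = 1*1 + 0 = 1.
  i=2: a_2=2, p_2 = 2*13 + 12 = 38, q_2 = 2*1 + 1 = 3.
  i=3: a_3=1, p_3 = 1*38 + 13 = 51, q_3 = 1*3 + 1 = 4.
  i=4: a_4=9, p_4 = 9*51 + 38 = 497, q_4 = 9*4 + 3 = 39.
q_4 = 39 > 27, so the last convergent with denominator <= 27 is p_3/q_3 = 51/4.
The closest fraction with denominator <= 27 is either p_3/q_3 or the intermediate fraction (k*p_3 + p_2)/(k*q_3 + q_2) with the largest k >= 1 whose denominator stays <= 27; these approach x as k grows, and every other convergent or intermediate fraction in range is farther away.
Largest k: floor((27 - q_2)/q_3) = floor((27 - 3)/4) = 6.
That gives (6*51 + 38)/(6*4 + 3) = 344/27.
Compare the errors: |x - 51/4| = |497*4 - 51*39|/(39*4) = 1/156, and |x - 344/27| = |497*27 - 344*39|/(39*27) = 3/1053.
Cross-multiplying, 3*156 = 468 < 1053 = 1*1053, so 3/1053 is smaller: the intermediate fraction 344/27 is closer to x than 51/4.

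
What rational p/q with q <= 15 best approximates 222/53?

Expand x = 222/53 as a continued fraction with the Euclidean algorithm:
  222 = 4*53 + 10, so a_0 = 4.
  53 = 5*10 + 3, so a_1 = 5.
  10 = 3*3 + 1, so a_2 = 3.
  3 = 3*1 + 0, so a_3 = 3.
so x = [4; 5, 3, 3].
Convergents (p_i = a_i*p_{i-1} + p_{i-2}, q_i = a_i*q_{i-1} + q_{i-2} with p_{-2}=0, p_{-1}=1, q_{-2}=1, q_{-1}=0), until the denominator exceeds 15:
  i=0: a_0=4, p_0 = 4*1 + 0 = 4, q_0 = 4*0 + 1 = 1.
  i=1: a_1=5, p_1 = 5*4 + 1 = 21, q_1 = 5*1 + 0 = 5.
  i=2: a_2=3, p_2 = 3*21 + 4 = 67, q_2 = 3*5 + 1 = 16.
q_2 = 16 > 15, so the last convergent with denominator <= 15 is p_1/q_1 = 21/5.
The closest fraction with denominator <= 15 is either p_1/q_1 or the intermediate fraction (k*p_1 + p_0)/(k*q_1 + q_0) with the largest k >= 1 whose denominator stays <= 15; these approach x as k grows, and every other convergent or intermediate fraction in range is farther away.
Largest k: floor((15 - q_0)/q_1) = floor((15 - 1)/5) = 2.
That gives (2*21 + 4)/(2*5 + 1) = 46/11.
Compare the errors: |x - 21/5| = |222*5 - 21*53|/(53*5) = 3/265, and |x - 46/11| = |222*11 - 46*53|/(53*11) = 4/583.
Cross-multiplying, 4*265 = 1060 < 1749 = 3*583, so 4/583 is smaller: the intermediate fraction 46/11 is closer to x than 21/5.

46/11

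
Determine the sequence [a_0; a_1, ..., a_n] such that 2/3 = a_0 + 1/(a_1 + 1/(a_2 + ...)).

Run the Euclidean algorithm on 2 and 3; the successive quotients are the partial quotients a_0, a_1, ... (each step inverts the fractional part left over by the previous one):
  2 = 0*3 + 2, so a_0 = 0.
  3 = 1*2 + 1, so a_1 = 1.
  2 = 2*1 + 0, so a_2 = 2.
The remainder reaches 0 after 3 divisions, so the expansion has 3 partial quotients, read off in order.

[0; 1, 2]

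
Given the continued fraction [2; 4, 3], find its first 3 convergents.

2/1, 9/4, 29/13

Using the convergent recurrence p_i = a_i*p_{i-1} + p_{i-2}, q_i = a_i*q_{i-1} + q_{i-2} with p_{-2}=0, p_{-1}=1, q_{-2}=1, q_{-1}=0:
  i=0: a_0=2, p_0 = 2*1 + 0 = 2, q_0 = 2*0 + 1 = 1.
  i=1: a_1=4, p_1 = 4*2 + 1 = 9, q_1 = 4*1 + 0 = 4.
  i=2: a_2=3, p_2 = 3*9 + 2 = 29, q_2 = 3*4 + 1 = 13.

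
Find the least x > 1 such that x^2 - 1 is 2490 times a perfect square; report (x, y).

(x, y) = (499, 10)

First expand sqrt(2490) as a continued fraction. With x_i = (sqrt(2490) + m_i)/d_i and (m_0, d_0) = (0, 1): a_0 = floor(sqrt(2490)) = 49, since 49^2 = 2401 <= 2490 < 2500 = 50^2.
Iterate m_{i+1} = d_i*a_i - m_i, d_{i+1} = (2490 - m_{i+1}^2)/d_i, a_{i+1} = floor((a_0 + m_{i+1})/d_{i+1}):
  m_1 = 1*49 - 0 = 49, d_1 = (2490 - 49^2)/1 = 89/1 = 89, a_1 = floor((49 + 49)/89) = 1.
  m_2 = 89*1 - 49 = 40, d_2 = (2490 - 40^2)/89 = 890/89 = 10, a_2 = floor((49 + 40)/10) = 8.
  m_3 = 10*8 - 40 = 40, d_3 = (2490 - 40^2)/10 = 890/10 = 89, a_3 = floor((49 + 40)/89) = 1.
  m_4 = 89*1 - 40 = 49, d_4 = (2490 - 49^2)/89 = 89/89 = 1, a_4 = floor((49 + 49)/1) = 98.
  m_5 = 1*98 - 49 = 49, d_5 = (2490 - 49^2)/1 = 89/1 = 89: (m_5, d_5) = (m_1, d_1) = (49, 89), so from here the quotients repeat a_1, ..., a_4; the period length is 4.
So sqrt(2490) = [49; (1, 8, 1, 98)] with period length k = 4.
k is even, so the fundamental solution of x^2 - 2490y^2 = 1 is (p_{k-1}, q_{k-1}) = (p_3, q_3); compute convergents through index 3.
Convergents (p_i = a_i*p_{i-1} + p_{i-2}, q_i = a_i*q_{i-1} + q_{i-2} with p_{-2}=0, p_{-1}=1, q_{-2}=1, q_{-1}=0):
  i=0: a_0=49, p_0 = 49*1 + 0 = 49, q_0 = 49*0 + 1 = 1.
  i=1: a_1=1, p_1 = 1*49 + 1 = 50, q_1 = 1*1 + 0 = 1.
  i=2: a_2=8, p_2 = 8*50 + 49 = 449, q_2 = 8*1 + 1 = 9.
  i=3: a_3=1, p_3 = 1*449 + 50 = 499, q_3 = 1*9 + 1 = 10.
Check: 499^2 - 2490*10^2 = 249001 - 249000 = 1, so (x, y) = (499, 10) solves the equation, and by the theorem it is the least positive solution.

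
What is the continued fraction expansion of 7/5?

Run the Euclidean algorithm on 7 and 5; the successive quotients are the partial quotients a_0, a_1, ... (each step inverts the fractional part left over by the previous one):
  7 = 1*5 + 2, so a_0 = 1.
  5 = 2*2 + 1, so a_1 = 2.
  2 = 2*1 + 0, so a_2 = 2.
The remainder reaches 0 after 3 divisions, so the expansion has 3 partial quotients, read off in order.

[1; 2, 2]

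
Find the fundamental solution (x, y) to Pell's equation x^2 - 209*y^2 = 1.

First expand sqrt(209) as a continued fraction. With x_i = (sqrt(209) + m_i)/d_i and (m_0, d_0) = (0, 1): a_0 = floor(sqrt(209)) = 14, since 14^2 = 196 <= 209 < 225 = 15^2.
Iterate m_{i+1} = d_i*a_i - m_i, d_{i+1} = (209 - m_{i+1}^2)/d_i, a_{i+1} = floor((a_0 + m_{i+1})/d_{i+1}):
  m_1 = 1*14 - 0 = 14, d_1 = (209 - 14^2)/1 = 13/1 = 13, a_1 = floor((14 + 14)/13) = 2.
  m_2 = 13*2 - 14 = 12, d_2 = (209 - 12^2)/13 = 65/13 = 5, a_2 = floor((14 + 12)/5) = 5.
  m_3 = 5*5 - 12 = 13, d_3 = (209 - 13^2)/5 = 40/5 = 8, a_3 = floor((14 + 13)/8) = 3.
  m_4 = 8*3 - 13 = 11, d_4 = (209 - 11^2)/8 = 88/8 = 11, a_4 = floor((14 + 11)/11) = 2.
  m_5 = 11*2 - 11 = 11, d_5 = (209 - 11^2)/11 = 88/11 = 8, a_5 = floor((14 + 11)/8) = 3.
  m_6 = 8*3 - 11 = 13, d_6 = (209 - 13^2)/8 = 40/8 = 5, a_6 = floor((14 + 13)/5) = 5.
  m_7 = 5*5 - 13 = 12, d_7 = (209 - 12^2)/5 = 65/5 = 13, a_7 = floor((14 + 12)/13) = 2.
  m_8 = 13*2 - 12 = 14, d_8 = (209 - 14^2)/13 = 13/13 = 1, a_8 = floor((14 + 14)/1) = 28.
  m_9 = 1*28 - 14 = 14, d_9 = (209 - 14^2)/1 = 13/1 = 13: (m_9, d_9) = (m_1, d_1) = (14, 13), so from here the quotients repeat a_1, ..., a_8; the period length is 8.
So sqrt(209) = [14; (2, 5, 3, 2, 3, 5, 2, 28)] with period length k = 8.
k is even, so the fundamental solution of x^2 - 209y^2 = 1 is (p_{k-1}, q_{k-1}) = (p_7, q_7); compute convergents through index 7.
Convergents (p_i = a_i*p_{i-1} + p_{i-2}, q_i = a_i*q_{i-1} + q_{i-2} with p_{-2}=0, p_{-1}=1, q_{-2}=1, q_{-1}=0):
  i=0: a_0=14, p_0 = 14*1 + 0 = 14, q_0 = 14*0 + 1 = 1.
  i=1: a_1=2, p_1 = 2*14 + 1 = 29, q_1 = 2*1 + 0 = 2.
  i=2: a_2=5, p_2 = 5*29 + 14 = 159, q_2 = 5*2 + 1 = 11.
  i=3: a_3=3, p_3 = 3*159 + 29 = 506, q_3 = 3*11 + 2 = 35.
  i=4: a_4=2, p_4 = 2*506 + 159 = 1171, q_4 = 2*35 + 11 = 81.
  i=5: a_5=3, p_5 = 3*1171 + 506 = 4019, q_5 = 3*81 + 35 = 278.
  i=6: a_6=5, p_6 = 5*4019 + 1171 = 21266, q_6 = 5*278 + 81 = 1471.
  i=7: a_7=2, p_7 = 2*21266 + 4019 = 46551, q_7 = 2*1471 + 278 = 3220.
Check: 46551^2 - 209*3220^2 = 2166995601 - 2166995600 = 1, so (x, y) = (46551, 3220) solves the equation, and by the theorem it is the least positive solution.

(x, y) = (46551, 3220)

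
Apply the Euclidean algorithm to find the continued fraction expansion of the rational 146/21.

Run the Euclidean algorithm on 146 and 21; the successive quotients are the partial quotients a_0, a_1, ... (each step inverts the fractional part left over by the previous one):
  146 = 6*21 + 20, so a_0 = 6.
  21 = 1*20 + 1, so a_1 = 1.
  20 = 20*1 + 0, so a_2 = 20.
The remainder reaches 0 after 3 divisions, so the expansion has 3 partial quotients, read off in order.

[6; 1, 20]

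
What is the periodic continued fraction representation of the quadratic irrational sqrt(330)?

Write x_i = (sqrt(330) + m_i)/d_i with (m_0, d_0) = (0, 1). a_0 = floor(sqrt(330)) = 18, since 18^2 = 324 <= 330 < 361 = 19^2.
Iterate m_{i+1} = d_i*a_i - m_i, d_{i+1} = (330 - m_{i+1}^2)/d_i, a_{i+1} = floor((a_0 + m_{i+1})/d_{i+1}):
  m_1 = 1*18 - 0 = 18, d_1 = (330 - 18^2)/1 = 6/1 = 6, a_1 = floor((18 + 18)/6) = 6.
  m_2 = 6*6 - 18 = 18, d_2 = (330 - 18^2)/6 = 6/6 = 1, a_2 = floor((18 + 18)/1) = 36.
  m_3 = 1*36 - 18 = 18, d_3 = (330 - 18^2)/1 = 6/1 = 6: (m_3, d_3) = (m_1, d_1) = (18, 6), so from here the quotients repeat a_1, a_2; the period length is 2.
Hence the expansion of sqrt(330) is a_0 = 18 followed by the repeating block 6, 36 (period 2).

[18; (6, 36)]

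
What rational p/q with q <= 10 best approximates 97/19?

51/10

Expand x = 97/19 as a continued fraction with the Euclidean algorithm:
  97 = 5*19 + 2, so a_0 = 5.
  19 = 9*2 + 1, so a_1 = 9.
  2 = 2*1 + 0, so a_2 = 2.
so x = [5; 9, 2].
Convergents (p_i = a_i*p_{i-1} + p_{i-2}, q_i = a_i*q_{i-1} + q_{i-2} with p_{-2}=0, p_{-1}=1, q_{-2}=1, q_{-1}=0), until the denominator exceeds 10:
  i=0: a_0=5, p_0 = 5*1 + 0 = 5, q_0 = 5*0 + 1 = 1.
  i=1: a_1=9, p_1 = 9*5 + 1 = 46, q_1 = 9*1 + 0 = 9.
  i=2: a_2=2, p_2 = 2*46 + 5 = 97, q_2 = 2*9 + 1 = 19.
q_2 = 19 > 10, so the last convergent with denominator <= 10 is p_1/q_1 = 46/9.
The closest fraction with denominator <= 10 is either p_1/q_1 or the intermediate fraction (k*p_1 + p_0)/(k*q_1 + q_0) with the largest k >= 1 whose denominator stays <= 10; these approach x as k grows, and every other convergent or intermediate fraction in range is farther away.
Largest k: floor((10 - q_0)/q_1) = floor((10 - 1)/9) = 1.
That gives (1*46 + 5)/(1*9 + 1) = 51/10.
Compare the errors: |x - 46/9| = |97*9 - 46*19|/(19*9) = 1/171, and |x - 51/10| = |97*10 - 51*19|/(19*10) = 1/190.
Cross-multiplying, 1*171 = 171 < 190 = 1*190, so 1/190 is smaller: the intermediate fraction 51/10 is closer to x than 46/9.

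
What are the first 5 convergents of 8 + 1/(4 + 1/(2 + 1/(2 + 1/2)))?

Using the convergent recurrence p_i = a_i*p_{i-1} + p_{i-2}, q_i = a_i*q_{i-1} + q_{i-2} with p_{-2}=0, p_{-1}=1, q_{-2}=1, q_{-1}=0:
  i=0: a_0=8, p_0 = 8*1 + 0 = 8, q_0 = 8*0 + 1 = 1.
  i=1: a_1=4, p_1 = 4*8 + 1 = 33, q_1 = 4*1 + 0 = 4.
  i=2: a_2=2, p_2 = 2*33 + 8 = 74, q_2 = 2*4 + 1 = 9.
  i=3: a_3=2, p_3 = 2*74 + 33 = 181, q_3 = 2*9 + 4 = 22.
  i=4: a_4=2, p_4 = 2*181 + 74 = 436, q_4 = 2*22 + 9 = 53.

8/1, 33/4, 74/9, 181/22, 436/53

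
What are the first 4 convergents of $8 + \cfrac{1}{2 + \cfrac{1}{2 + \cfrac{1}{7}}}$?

8/1, 17/2, 42/5, 311/37

Using the convergent recurrence p_i = a_i*p_{i-1} + p_{i-2}, q_i = a_i*q_{i-1} + q_{i-2} with p_{-2}=0, p_{-1}=1, q_{-2}=1, q_{-1}=0:
  i=0: a_0=8, p_0 = 8*1 + 0 = 8, q_0 = 8*0 + 1 = 1.
  i=1: a_1=2, p_1 = 2*8 + 1 = 17, q_1 = 2*1 + 0 = 2.
  i=2: a_2=2, p_2 = 2*17 + 8 = 42, q_2 = 2*2 + 1 = 5.
  i=3: a_3=7, p_3 = 7*42 + 17 = 311, q_3 = 7*5 + 2 = 37.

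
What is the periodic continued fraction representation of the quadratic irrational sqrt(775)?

[27; (1, 5, 4, 1, 8, 2, 8, 1, 4, 5, 1, 54)]

Write x_i = (sqrt(775) + m_i)/d_i with (m_0, d_0) = (0, 1). a_0 = floor(sqrt(775)) = 27, since 27^2 = 729 <= 775 < 784 = 28^2.
Iterate m_{i+1} = d_i*a_i - m_i, d_{i+1} = (775 - m_{i+1}^2)/d_i, a_{i+1} = floor((a_0 + m_{i+1})/d_{i+1}):
  m_1 = 1*27 - 0 = 27, d_1 = (775 - 27^2)/1 = 46/1 = 46, a_1 = floor((27 + 27)/46) = 1.
  m_2 = 46*1 - 27 = 19, d_2 = (775 - 19^2)/46 = 414/46 = 9, a_2 = floor((27 + 19)/9) = 5.
  m_3 = 9*5 - 19 = 26, d_3 = (775 - 26^2)/9 = 99/9 = 11, a_3 = floor((27 + 26)/11) = 4.
  m_4 = 11*4 - 26 = 18, d_4 = (775 - 18^2)/11 = 451/11 = 41, a_4 = floor((27 + 18)/41) = 1.
  m_5 = 41*1 - 18 = 23, d_5 = (775 - 23^2)/41 = 246/41 = 6, a_5 = floor((27 + 23)/6) = 8.
  m_6 = 6*8 - 23 = 25, d_6 = (775 - 25^2)/6 = 150/6 = 25, a_6 = floor((27 + 25)/25) = 2.
  m_7 = 25*2 - 25 = 25, d_7 = (775 - 25^2)/25 = 150/25 = 6, a_7 = floor((27 + 25)/6) = 8.
  m_8 = 6*8 - 25 = 23, d_8 = (775 - 23^2)/6 = 246/6 = 41, a_8 = floor((27 + 23)/41) = 1.
  m_9 = 41*1 - 23 = 18, d_9 = (775 - 18^2)/41 = 451/41 = 11, a_9 = floor((27 + 18)/11) = 4.
  m_10 = 11*4 - 18 = 26, d_10 = (775 - 26^2)/11 = 99/11 = 9, a_10 = floor((27 + 26)/9) = 5.
  m_11 = 9*5 - 26 = 19, d_11 = (775 - 19^2)/9 = 414/9 = 46, a_11 = floor((27 + 19)/46) = 1.
  m_12 = 46*1 - 19 = 27, d_12 = (775 - 27^2)/46 = 46/46 = 1, a_12 = floor((27 + 27)/1) = 54.
  m_13 = 1*54 - 27 = 27, d_13 = (775 - 27^2)/1 = 46/1 = 46: (m_13, d_13) = (m_1, d_1) = (27, 46), so from here the quotients repeat a_1, ..., a_12; the period length is 12.
Hence the expansion of sqrt(775) is a_0 = 27 followed by the repeating block 1, 5, 4, 1, 8, 2, 8, 1, 4, 5, 1, 54 (period 12).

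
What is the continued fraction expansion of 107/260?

[0; 2, 2, 3, 15]

Run the Euclidean algorithm on 107 and 260; the successive quotients are the partial quotients a_0, a_1, ... (each step inverts the fractional part left over by the previous one):
  107 = 0*260 + 107, so a_0 = 0.
  260 = 2*107 + 46, so a_1 = 2.
  107 = 2*46 + 15, so a_2 = 2.
  46 = 3*15 + 1, so a_3 = 3.
  15 = 15*1 + 0, so a_4 = 15.
The remainder reaches 0 after 5 divisions, so the expansion has 5 partial quotients, read off in order.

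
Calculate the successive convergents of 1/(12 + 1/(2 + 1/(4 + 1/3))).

0/1, 1/12, 2/25, 9/112, 29/361

Using the convergent recurrence p_i = a_i*p_{i-1} + p_{i-2}, q_i = a_i*q_{i-1} + q_{i-2} with p_{-2}=0, p_{-1}=1, q_{-2}=1, q_{-1}=0:
  i=0: a_0=0, p_0 = 0*1 + 0 = 0, q_0 = 0*0 + 1 = 1.
  i=1: a_1=12, p_1 = 12*0 + 1 = 1, q_1 = 12*1 + 0 = 12.
  i=2: a_2=2, p_2 = 2*1 + 0 = 2, q_2 = 2*12 + 1 = 25.
  i=3: a_3=4, p_3 = 4*2 + 1 = 9, q_3 = 4*25 + 12 = 112.
  i=4: a_4=3, p_4 = 3*9 + 2 = 29, q_4 = 3*112 + 25 = 361.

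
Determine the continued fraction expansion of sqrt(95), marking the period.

[9; (1, 2, 1, 18)]

Write x_i = (sqrt(95) + m_i)/d_i with (m_0, d_0) = (0, 1). a_0 = floor(sqrt(95)) = 9, since 9^2 = 81 <= 95 < 100 = 10^2.
Iterate m_{i+1} = d_i*a_i - m_i, d_{i+1} = (95 - m_{i+1}^2)/d_i, a_{i+1} = floor((a_0 + m_{i+1})/d_{i+1}):
  m_1 = 1*9 - 0 = 9, d_1 = (95 - 9^2)/1 = 14/1 = 14, a_1 = floor((9 + 9)/14) = 1.
  m_2 = 14*1 - 9 = 5, d_2 = (95 - 5^2)/14 = 70/14 = 5, a_2 = floor((9 + 5)/5) = 2.
  m_3 = 5*2 - 5 = 5, d_3 = (95 - 5^2)/5 = 70/5 = 14, a_3 = floor((9 + 5)/14) = 1.
  m_4 = 14*1 - 5 = 9, d_4 = (95 - 9^2)/14 = 14/14 = 1, a_4 = floor((9 + 9)/1) = 18.
  m_5 = 1*18 - 9 = 9, d_5 = (95 - 9^2)/1 = 14/1 = 14: (m_5, d_5) = (m_1, d_1) = (9, 14), so from here the quotients repeat a_1, ..., a_4; the period length is 4.
Hence the expansion of sqrt(95) is a_0 = 9 followed by the repeating block 1, 2, 1, 18 (period 4).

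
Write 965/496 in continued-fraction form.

Run the Euclidean algorithm on 965 and 496; the successive quotients are the partial quotients a_0, a_1, ... (each step inverts the fractional part left over by the previous one):
  965 = 1*496 + 469, so a_0 = 1.
  496 = 1*469 + 27, so a_1 = 1.
  469 = 17*27 + 10, so a_2 = 17.
  27 = 2*10 + 7, so a_3 = 2.
  10 = 1*7 + 3, so a_4 = 1.
  7 = 2*3 + 1, so a_5 = 2.
  3 = 3*1 + 0, so a_6 = 3.
The remainder reaches 0 after 7 divisions, so the expansion has 7 partial quotients, read off in order.

[1; 1, 17, 2, 1, 2, 3]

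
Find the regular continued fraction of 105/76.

Run the Euclidean algorithm on 105 and 76; the successive quotients are the partial quotients a_0, a_1, ... (each step inverts the fractional part left over by the previous one):
  105 = 1*76 + 29, so a_0 = 1.
  76 = 2*29 + 18, so a_1 = 2.
  29 = 1*18 + 11, so a_2 = 1.
  18 = 1*11 + 7, so a_3 = 1.
  11 = 1*7 + 4, so a_4 = 1.
  7 = 1*4 + 3, so a_5 = 1.
  4 = 1*3 + 1, so a_6 = 1.
  3 = 3*1 + 0, so a_7 = 3.
The remainder reaches 0 after 8 divisions, so the expansion has 8 partial quotients, read off in order.

[1; 2, 1, 1, 1, 1, 1, 3]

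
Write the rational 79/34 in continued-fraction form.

Run the Euclidean algorithm on 79 and 34; the successive quotients are the partial quotients a_0, a_1, ... (each step inverts the fractional part left over by the previous one):
  79 = 2*34 + 11, so a_0 = 2.
  34 = 3*11 + 1, so a_1 = 3.
  11 = 11*1 + 0, so a_2 = 11.
The remainder reaches 0 after 3 divisions, so the expansion has 3 partial quotients, read off in order.

[2; 3, 11]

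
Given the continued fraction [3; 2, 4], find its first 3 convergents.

Using the convergent recurrence p_i = a_i*p_{i-1} + p_{i-2}, q_i = a_i*q_{i-1} + q_{i-2} with p_{-2}=0, p_{-1}=1, q_{-2}=1, q_{-1}=0:
  i=0: a_0=3, p_0 = 3*1 + 0 = 3, q_0 = 3*0 + 1 = 1.
  i=1: a_1=2, p_1 = 2*3 + 1 = 7, q_1 = 2*1 + 0 = 2.
  i=2: a_2=4, p_2 = 4*7 + 3 = 31, q_2 = 4*2 + 1 = 9.

3/1, 7/2, 31/9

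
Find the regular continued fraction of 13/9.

Run the Euclidean algorithm on 13 and 9; the successive quotients are the partial quotients a_0, a_1, ... (each step inverts the fractional part left over by the previous one):
  13 = 1*9 + 4, so a_0 = 1.
  9 = 2*4 + 1, so a_1 = 2.
  4 = 4*1 + 0, so a_2 = 4.
The remainder reaches 0 after 3 divisions, so the expansion has 3 partial quotients, read off in order.

[1; 2, 4]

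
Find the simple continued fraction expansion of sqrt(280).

[16; (1, 2, 1, 2, 1, 32)]

Write x_i = (sqrt(280) + m_i)/d_i with (m_0, d_0) = (0, 1). a_0 = floor(sqrt(280)) = 16, since 16^2 = 256 <= 280 < 289 = 17^2.
Iterate m_{i+1} = d_i*a_i - m_i, d_{i+1} = (280 - m_{i+1}^2)/d_i, a_{i+1} = floor((a_0 + m_{i+1})/d_{i+1}):
  m_1 = 1*16 - 0 = 16, d_1 = (280 - 16^2)/1 = 24/1 = 24, a_1 = floor((16 + 16)/24) = 1.
  m_2 = 24*1 - 16 = 8, d_2 = (280 - 8^2)/24 = 216/24 = 9, a_2 = floor((16 + 8)/9) = 2.
  m_3 = 9*2 - 8 = 10, d_3 = (280 - 10^2)/9 = 180/9 = 20, a_3 = floor((16 + 10)/20) = 1.
  m_4 = 20*1 - 10 = 10, d_4 = (280 - 10^2)/20 = 180/20 = 9, a_4 = floor((16 + 10)/9) = 2.
  m_5 = 9*2 - 10 = 8, d_5 = (280 - 8^2)/9 = 216/9 = 24, a_5 = floor((16 + 8)/24) = 1.
  m_6 = 24*1 - 8 = 16, d_6 = (280 - 16^2)/24 = 24/24 = 1, a_6 = floor((16 + 16)/1) = 32.
  m_7 = 1*32 - 16 = 16, d_7 = (280 - 16^2)/1 = 24/1 = 24: (m_7, d_7) = (m_1, d_1) = (16, 24), so from here the quotients repeat a_1, ..., a_6; the period length is 6.
Hence the expansion of sqrt(280) is a_0 = 16 followed by the repeating block 1, 2, 1, 2, 1, 32 (period 6).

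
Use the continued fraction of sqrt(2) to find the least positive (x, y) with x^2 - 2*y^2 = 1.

First expand sqrt(2) as a continued fraction. With x_i = (sqrt(2) + m_i)/d_i and (m_0, d_0) = (0, 1): a_0 = floor(sqrt(2)) = 1, since 1^2 = 1 <= 2 < 4 = 2^2.
Iterate m_{i+1} = d_i*a_i - m_i, d_{i+1} = (2 - m_{i+1}^2)/d_i, a_{i+1} = floor((a_0 + m_{i+1})/d_{i+1}):
  m_1 = 1*1 - 0 = 1, d_1 = (2 - 1^2)/1 = 1/1 = 1, a_1 = floor((1 + 1)/1) = 2.
  m_2 = 1*2 - 1 = 1, d_2 = (2 - 1^2)/1 = 1/1 = 1: (m_2, d_2) = (m_1, d_1) = (1, 1), so from here the quotient a_1 repeats; the period length is 1.
So sqrt(2) = [1; (2)] with period length k = 1.
k is odd, so (p_{k-1}, q_{k-1}) only solves x^2 - 2y^2 = -1 and the fundamental solution of x^2 - 2y^2 = 1 is (p_{2k-1}, q_{2k-1}) = (p_1, q_1); compute convergents through index 1, running through the period twice.
Convergents (p_i = a_i*p_{i-1} + p_{i-2}, q_i = a_i*q_{i-1} + q_{i-2} with p_{-2}=0, p_{-1}=1, q_{-2}=1, q_{-1}=0):
  i=0: a_0=1, p_0 = 1*1 + 0 = 1, q_0 = 1*0 + 1 = 1.
  i=1: a_1=2, p_1 = 2*1 + 1 = 3, q_1 = 2*1 + 0 = 2.
Indeed p_0^2 - 2*q_0^2 = 1 - 2 = -1, not +1.
Check: 3^2 - 2*2^2 = 9 - 8 = 1, so (x, y) = (3, 2) solves the equation, and by the theorem it is the least positive solution.

(x, y) = (3, 2)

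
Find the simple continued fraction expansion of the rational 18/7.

[2; 1, 1, 3]

Run the Euclidean algorithm on 18 and 7; the successive quotients are the partial quotients a_0, a_1, ... (each step inverts the fractional part left over by the previous one):
  18 = 2*7 + 4, so a_0 = 2.
  7 = 1*4 + 3, so a_1 = 1.
  4 = 1*3 + 1, so a_2 = 1.
  3 = 3*1 + 0, so a_3 = 3.
The remainder reaches 0 after 4 divisions, so the expansion has 4 partial quotients, read off in order.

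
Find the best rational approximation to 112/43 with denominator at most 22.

13/5

Expand x = 112/43 as a continued fraction with the Euclidean algorithm:
  112 = 2*43 + 26, so a_0 = 2.
  43 = 1*26 + 17, so a_1 = 1.
  26 = 1*17 + 9, so a_2 = 1.
  17 = 1*9 + 8, so a_3 = 1.
  9 = 1*8 + 1, so a_4 = 1.
  8 = 8*1 + 0, so a_5 = 8.
so x = [2; 1, 1, 1, 1, 8].
Convergents (p_i = a_i*p_{i-1} + p_{i-2}, q_i = a_i*q_{i-1} + q_{i-2} with p_{-2}=0, p_{-1}=1, q_{-2}=1, q_{-1}=0), until the denominator exceeds 22:
  i=0: a_0=2, p_0 = 2*1 + 0 = 2, q_0 = 2*0 + 1 = 1.
  i=1: a_1=1, p_1 = 1*2 + 1 = 3, q_1 = 1*1 + 0 = 1.
  i=2: a_2=1, p_2 = 1*3 + 2 = 5, q_2 = 1*1 + 1 = 2.
  i=3: a_3=1, p_3 = 1*5 + 3 = 8, q_3 = 1*2 + 1 = 3.
  i=4: a_4=1, p_4 = 1*8 + 5 = 13, q_4 = 1*3 + 2 = 5.
  i=5: a_5=8, p_5 = 8*13 + 8 = 112, q_5 = 8*5 + 3 = 43.
q_5 = 43 > 22, so the last convergent with denominator <= 22 is p_4/q_4 = 13/5.
The closest fraction with denominator <= 22 is either p_4/q_4 or the intermediate fraction (k*p_4 + p_3)/(k*q_4 + q_3) with the largest k >= 1 whose denominator stays <= 22; these approach x as k grows, and every other convergent or intermediate fraction in range is farther away.
Largest k: floor((22 - q_3)/q_4) = floor((22 - 3)/5) = 3.
That gives (3*13 + 8)/(3*5 + 3) = 47/18.
Compare the errors: |x - 13/5| = |112*5 - 13*43|/(43*5) = 1/215, and |x - 47/18| = |112*18 - 47*43|/(43*18) = 5/774.
Cross-multiplying, 1*774 = 774 < 1075 = 5*215, so 1/215 is smaller: the convergent 13/5 is closer to x than 47/18.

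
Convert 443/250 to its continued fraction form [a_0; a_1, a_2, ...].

[1; 1, 3, 2, 1, 1, 2, 4]

Run the Euclidean algorithm on 443 and 250; the successive quotients are the partial quotients a_0, a_1, ... (each step inverts the fractional part left over by the previous one):
  443 = 1*250 + 193, so a_0 = 1.
  250 = 1*193 + 57, so a_1 = 1.
  193 = 3*57 + 22, so a_2 = 3.
  57 = 2*22 + 13, so a_3 = 2.
  22 = 1*13 + 9, so a_4 = 1.
  13 = 1*9 + 4, so a_5 = 1.
  9 = 2*4 + 1, so a_6 = 2.
  4 = 4*1 + 0, so a_7 = 4.
The remainder reaches 0 after 8 divisions, so the expansion has 8 partial quotients, read off in order.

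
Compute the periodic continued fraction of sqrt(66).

[8; (8, 16)]

Write x_i = (sqrt(66) + m_i)/d_i with (m_0, d_0) = (0, 1). a_0 = floor(sqrt(66)) = 8, since 8^2 = 64 <= 66 < 81 = 9^2.
Iterate m_{i+1} = d_i*a_i - m_i, d_{i+1} = (66 - m_{i+1}^2)/d_i, a_{i+1} = floor((a_0 + m_{i+1})/d_{i+1}):
  m_1 = 1*8 - 0 = 8, d_1 = (66 - 8^2)/1 = 2/1 = 2, a_1 = floor((8 + 8)/2) = 8.
  m_2 = 2*8 - 8 = 8, d_2 = (66 - 8^2)/2 = 2/2 = 1, a_2 = floor((8 + 8)/1) = 16.
  m_3 = 1*16 - 8 = 8, d_3 = (66 - 8^2)/1 = 2/1 = 2: (m_3, d_3) = (m_1, d_1) = (8, 2), so from here the quotients repeat a_1, a_2; the period length is 2.
Hence the expansion of sqrt(66) is a_0 = 8 followed by the repeating block 8, 16 (period 2).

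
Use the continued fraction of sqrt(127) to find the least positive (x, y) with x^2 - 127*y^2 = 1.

(x, y) = (4730624, 419775)

First expand sqrt(127) as a continued fraction. With x_i = (sqrt(127) + m_i)/d_i and (m_0, d_0) = (0, 1): a_0 = floor(sqrt(127)) = 11, since 11^2 = 121 <= 127 < 144 = 12^2.
Iterate m_{i+1} = d_i*a_i - m_i, d_{i+1} = (127 - m_{i+1}^2)/d_i, a_{i+1} = floor((a_0 + m_{i+1})/d_{i+1}):
  m_1 = 1*11 - 0 = 11, d_1 = (127 - 11^2)/1 = 6/1 = 6, a_1 = floor((11 + 11)/6) = 3.
  m_2 = 6*3 - 11 = 7, d_2 = (127 - 7^2)/6 = 78/6 = 13, a_2 = floor((11 + 7)/13) = 1.
  m_3 = 13*1 - 7 = 6, d_3 = (127 - 6^2)/13 = 91/13 = 7, a_3 = floor((11 + 6)/7) = 2.
  m_4 = 7*2 - 6 = 8, d_4 = (127 - 8^2)/7 = 63/7 = 9, a_4 = floor((11 + 8)/9) = 2.
  m_5 = 9*2 - 8 = 10, d_5 = (127 - 10^2)/9 = 27/9 = 3, a_5 = floor((11 + 10)/3) = 7.
  m_6 = 3*7 - 10 = 11, d_6 = (127 - 11^2)/3 = 6/3 = 2, a_6 = floor((11 + 11)/2) = 11.
  m_7 = 2*11 - 11 = 11, d_7 = (127 - 11^2)/2 = 6/2 = 3, a_7 = floor((11 + 11)/3) = 7.
  m_8 = 3*7 - 11 = 10, d_8 = (127 - 10^2)/3 = 27/3 = 9, a_8 = floor((11 + 10)/9) = 2.
  m_9 = 9*2 - 10 = 8, d_9 = (127 - 8^2)/9 = 63/9 = 7, a_9 = floor((11 + 8)/7) = 2.
  m_10 = 7*2 - 8 = 6, d_10 = (127 - 6^2)/7 = 91/7 = 13, a_10 = floor((11 + 6)/13) = 1.
  m_11 = 13*1 - 6 = 7, d_11 = (127 - 7^2)/13 = 78/13 = 6, a_11 = floor((11 + 7)/6) = 3.
  m_12 = 6*3 - 7 = 11, d_12 = (127 - 11^2)/6 = 6/6 = 1, a_12 = floor((11 + 11)/1) = 22.
  m_13 = 1*22 - 11 = 11, d_13 = (127 - 11^2)/1 = 6/1 = 6: (m_13, d_13) = (m_1, d_1) = (11, 6), so from here the quotients repeat a_1, ..., a_12; the period length is 12.
So sqrt(127) = [11; (3, 1, 2, 2, 7, 11, 7, 2, 2, 1, 3, 22)] with period length k = 12.
k is even, so the fundamental solution of x^2 - 127y^2 = 1 is (p_{k-1}, q_{k-1}) = (p_11, q_11); compute convergents through index 11.
Convergents (p_i = a_i*p_{i-1} + p_{i-2}, q_i = a_i*q_{i-1} + q_{i-2} with p_{-2}=0, p_{-1}=1, q_{-2}=1, q_{-1}=0):
  i=0: a_0=11, p_0 = 11*1 + 0 = 11, q_0 = 11*0 + 1 = 1.
  i=1: a_1=3, p_1 = 3*11 + 1 = 34, q_1 = 3*1 + 0 = 3.
  i=2: a_2=1, p_2 = 1*34 + 11 = 45, q_2 = 1*3 + 1 = 4.
  i=3: a_3=2, p_3 = 2*45 + 34 = 124, q_3 = 2*4 + 3 = 11.
  i=4: a_4=2, p_4 = 2*124 + 45 = 293, q_4 = 2*11 + 4 = 26.
  i=5: a_5=7, p_5 = 7*293 + 124 = 2175, q_5 = 7*26 + 11 = 193.
  i=6: a_6=11, p_6 = 11*2175 + 293 = 24218, q_6 = 11*193 + 26 = 2149.
  i=7: a_7=7, p_7 = 7*24218 + 2175 = 171701, q_7 = 7*2149 + 193 = 15236.
  i=8: a_8=2, p_8 = 2*171701 + 24218 = 367620, q_8 = 2*15236 + 2149 = 32621.
  i=9: a_9=2, p_9 = 2*367620 + 171701 = 906941, q_9 = 2*32621 + 15236 = 80478.
  i=10: a_10=1, p_10 = 1*906941 + 367620 = 1274561, q_10 = 1*80478 + 32621 = 113099.
  i=11: a_11=3, p_11 = 3*1274561 + 906941 = 4730624, q_11 = 3*113099 + 80478 = 419775.
Check: 4730624^2 - 127*419775^2 = 22378803429376 - 22378803429375 = 1, so (x, y) = (4730624, 419775) solves the equation, and by the theorem it is the least positive solution.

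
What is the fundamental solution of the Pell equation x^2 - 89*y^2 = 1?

First expand sqrt(89) as a continued fraction. With x_i = (sqrt(89) + m_i)/d_i and (m_0, d_0) = (0, 1): a_0 = floor(sqrt(89)) = 9, since 9^2 = 81 <= 89 < 100 = 10^2.
Iterate m_{i+1} = d_i*a_i - m_i, d_{i+1} = (89 - m_{i+1}^2)/d_i, a_{i+1} = floor((a_0 + m_{i+1})/d_{i+1}):
  m_1 = 1*9 - 0 = 9, d_1 = (89 - 9^2)/1 = 8/1 = 8, a_1 = floor((9 + 9)/8) = 2.
  m_2 = 8*2 - 9 = 7, d_2 = (89 - 7^2)/8 = 40/8 = 5, a_2 = floor((9 + 7)/5) = 3.
  m_3 = 5*3 - 7 = 8, d_3 = (89 - 8^2)/5 = 25/5 = 5, a_3 = floor((9 + 8)/5) = 3.
  m_4 = 5*3 - 8 = 7, d_4 = (89 - 7^2)/5 = 40/5 = 8, a_4 = floor((9 + 7)/8) = 2.
  m_5 = 8*2 - 7 = 9, d_5 = (89 - 9^2)/8 = 8/8 = 1, a_5 = floor((9 + 9)/1) = 18.
  m_6 = 1*18 - 9 = 9, d_6 = (89 - 9^2)/1 = 8/1 = 8: (m_6, d_6) = (m_1, d_1) = (9, 8), so from here the quotients repeat a_1, ..., a_5; the period length is 5.
So sqrt(89) = [9; (2, 3, 3, 2, 18)] with period length k = 5.
k is odd, so (p_{k-1}, q_{k-1}) only solves x^2 - 89y^2 = -1 and the fundamental solution of x^2 - 89y^2 = 1 is (p_{2k-1}, q_{2k-1}) = (p_9, q_9); compute convergents through index 9, running through the period twice.
Convergents (p_i = a_i*p_{i-1} + p_{i-2}, q_i = a_i*q_{i-1} + q_{i-2} with p_{-2}=0, p_{-1}=1, q_{-2}=1, q_{-1}=0):
  i=0: a_0=9, p_0 = 9*1 + 0 = 9, q_0 = 9*0 + 1 = 1.
  i=1: a_1=2, p_1 = 2*9 + 1 = 19, q_1 = 2*1 + 0 = 2.
  i=2: a_2=3, p_2 = 3*19 + 9 = 66, q_2 = 3*2 + 1 = 7.
  i=3: a_3=3, p_3 = 3*66 + 19 = 217, q_3 = 3*7 + 2 = 23.
  i=4: a_4=2, p_4 = 2*217 + 66 = 500, q_4 = 2*23 + 7 = 53.
  i=5: a_5=18, p_5 = 18*500 + 217 = 9217, q_5 = 18*53 + 23 = 977.
  i=6: a_6=2, p_6 = 2*9217 + 500 = 18934, q_6 = 2*977 + 53 = 2007.
  i=7: a_7=3, p_7 = 3*18934 + 9217 = 66019, q_7 = 3*2007 + 977 = 6998.
  i=8: a_8=3, p_8 = 3*66019 + 18934 = 216991, q_8 = 3*6998 + 2007 = 23001.
  i=9: a_9=2, p_9 = 2*216991 + 66019 = 500001, q_9 = 2*23001 + 6998 = 53000.
Indeed p_4^2 - 89*q_4^2 = 250000 - 250001 = -1, not +1.
Check: 500001^2 - 89*53000^2 = 250001000001 - 250001000000 = 1, so (x, y) = (500001, 53000) solves the equation, and by the theorem it is the least positive solution.

(x, y) = (500001, 53000)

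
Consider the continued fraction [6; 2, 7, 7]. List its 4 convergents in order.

Using the convergent recurrence p_i = a_i*p_{i-1} + p_{i-2}, q_i = a_i*q_{i-1} + q_{i-2} with p_{-2}=0, p_{-1}=1, q_{-2}=1, q_{-1}=0:
  i=0: a_0=6, p_0 = 6*1 + 0 = 6, q_0 = 6*0 + 1 = 1.
  i=1: a_1=2, p_1 = 2*6 + 1 = 13, q_1 = 2*1 + 0 = 2.
  i=2: a_2=7, p_2 = 7*13 + 6 = 97, q_2 = 7*2 + 1 = 15.
  i=3: a_3=7, p_3 = 7*97 + 13 = 692, q_3 = 7*15 + 2 = 107.

6/1, 13/2, 97/15, 692/107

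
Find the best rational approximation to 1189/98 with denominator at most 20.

Expand x = 1189/98 as a continued fraction with the Euclidean algorithm:
  1189 = 12*98 + 13, so a_0 = 12.
  98 = 7*13 + 7, so a_1 = 7.
  13 = 1*7 + 6, so a_2 = 1.
  7 = 1*6 + 1, so a_3 = 1.
  6 = 6*1 + 0, so a_4 = 6.
so x = [12; 7, 1, 1, 6].
Convergents (p_i = a_i*p_{i-1} + p_{i-2}, q_i = a_i*q_{i-1} + q_{i-2} with p_{-2}=0, p_{-1}=1, q_{-2}=1, q_{-1}=0), until the denominator exceeds 20:
  i=0: a_0=12, p_0 = 12*1 + 0 = 12, q_0 = 12*0 + 1 = 1.
  i=1: a_1=7, p_1 = 7*12 + 1 = 85, q_1 = 7*1 + 0 = 7.
  i=2: a_2=1, p_2 = 1*85 + 12 = 97, q_2 = 1*7 + 1 = 8.
  i=3: a_3=1, p_3 = 1*97 + 85 = 182, q_3 = 1*8 + 7 = 15.
  i=4: a_4=6, p_4 = 6*182 + 97 = 1189, q_4 = 6*15 + 8 = 98.
q_4 = 98 > 20, so the last convergent with denominator <= 20 is p_3/q_3 = 182/15.
The closest fraction with denominator <= 20 is either p_3/q_3 or the intermediate fraction (k*p_3 + p_2)/(k*q_3 + q_2) with the largest k >= 1 whose denominator stays <= 20; these approach x as k grows, and every other convergent or intermediate fraction in range is farther away.
Largest k: floor((20 - q_2)/q_3) = floor((20 - 8)/15) = 0.
Since k = 0, no intermediate fraction beyond p_3/q_3 has denominator <= 20, so the convergent 182/15 is the closest (its error is |1189*15 - 182*98|/(98*15) = 1/1470).

182/15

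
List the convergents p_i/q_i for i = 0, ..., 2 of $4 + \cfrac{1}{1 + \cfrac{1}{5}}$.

Using the convergent recurrence p_i = a_i*p_{i-1} + p_{i-2}, q_i = a_i*q_{i-1} + q_{i-2} with p_{-2}=0, p_{-1}=1, q_{-2}=1, q_{-1}=0:
  i=0: a_0=4, p_0 = 4*1 + 0 = 4, q_0 = 4*0 + 1 = 1.
  i=1: a_1=1, p_1 = 1*4 + 1 = 5, q_1 = 1*1 + 0 = 1.
  i=2: a_2=5, p_2 = 5*5 + 4 = 29, q_2 = 5*1 + 1 = 6.

4/1, 5/1, 29/6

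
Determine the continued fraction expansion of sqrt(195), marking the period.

[13; (1, 26)]

Write x_i = (sqrt(195) + m_i)/d_i with (m_0, d_0) = (0, 1). a_0 = floor(sqrt(195)) = 13, since 13^2 = 169 <= 195 < 196 = 14^2.
Iterate m_{i+1} = d_i*a_i - m_i, d_{i+1} = (195 - m_{i+1}^2)/d_i, a_{i+1} = floor((a_0 + m_{i+1})/d_{i+1}):
  m_1 = 1*13 - 0 = 13, d_1 = (195 - 13^2)/1 = 26/1 = 26, a_1 = floor((13 + 13)/26) = 1.
  m_2 = 26*1 - 13 = 13, d_2 = (195 - 13^2)/26 = 26/26 = 1, a_2 = floor((13 + 13)/1) = 26.
  m_3 = 1*26 - 13 = 13, d_3 = (195 - 13^2)/1 = 26/1 = 26: (m_3, d_3) = (m_1, d_1) = (13, 26), so from here the quotients repeat a_1, a_2; the period length is 2.
Hence the expansion of sqrt(195) is a_0 = 13 followed by the repeating block 1, 26 (period 2).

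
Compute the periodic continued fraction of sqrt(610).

Write x_i = (sqrt(610) + m_i)/d_i with (m_0, d_0) = (0, 1). a_0 = floor(sqrt(610)) = 24, since 24^2 = 576 <= 610 < 625 = 25^2.
Iterate m_{i+1} = d_i*a_i - m_i, d_{i+1} = (610 - m_{i+1}^2)/d_i, a_{i+1} = floor((a_0 + m_{i+1})/d_{i+1}):
  m_1 = 1*24 - 0 = 24, d_1 = (610 - 24^2)/1 = 34/1 = 34, a_1 = floor((24 + 24)/34) = 1.
  m_2 = 34*1 - 24 = 10, d_2 = (610 - 10^2)/34 = 510/34 = 15, a_2 = floor((24 + 10)/15) = 2.
  m_3 = 15*2 - 10 = 20, d_3 = (610 - 20^2)/15 = 210/15 = 14, a_3 = floor((24 + 20)/14) = 3.
  m_4 = 14*3 - 20 = 22, d_4 = (610 - 22^2)/14 = 126/14 = 9, a_4 = floor((24 + 22)/9) = 5.
  m_5 = 9*5 - 22 = 23, d_5 = (610 - 23^2)/9 = 81/9 = 9, a_5 = floor((24 + 23)/9) = 5.
  m_6 = 9*5 - 23 = 22, d_6 = (610 - 22^2)/9 = 126/9 = 14, a_6 = floor((24 + 22)/14) = 3.
  m_7 = 14*3 - 22 = 20, d_7 = (610 - 20^2)/14 = 210/14 = 15, a_7 = floor((24 + 20)/15) = 2.
  m_8 = 15*2 - 20 = 10, d_8 = (610 - 10^2)/15 = 510/15 = 34, a_8 = floor((24 + 10)/34) = 1.
  m_9 = 34*1 - 10 = 24, d_9 = (610 - 24^2)/34 = 34/34 = 1, a_9 = floor((24 + 24)/1) = 48.
  m_10 = 1*48 - 24 = 24, d_10 = (610 - 24^2)/1 = 34/1 = 34: (m_10, d_10) = (m_1, d_1) = (24, 34), so from here the quotients repeat a_1, ..., a_9; the period length is 9.
Hence the expansion of sqrt(610) is a_0 = 24 followed by the repeating block 1, 2, 3, 5, 5, 3, 2, 1, 48 (period 9).

[24; (1, 2, 3, 5, 5, 3, 2, 1, 48)]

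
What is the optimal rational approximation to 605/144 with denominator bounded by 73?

Expand x = 605/144 as a continued fraction with the Euclidean algorithm:
  605 = 4*144 + 29, so a_0 = 4.
  144 = 4*29 + 28, so a_1 = 4.
  29 = 1*28 + 1, so a_2 = 1.
  28 = 28*1 + 0, so a_3 = 28.
so x = [4; 4, 1, 28].
Convergents (p_i = a_i*p_{i-1} + p_{i-2}, q_i = a_i*q_{i-1} + q_{i-2} with p_{-2}=0, p_{-1}=1, q_{-2}=1, q_{-1}=0), until the denominator exceeds 73:
  i=0: a_0=4, p_0 = 4*1 + 0 = 4, q_0 = 4*0 + 1 = 1.
  i=1: a_1=4, p_1 = 4*4 + 1 = 17, q_1 = 4*1 + 0 = 4.
  i=2: a_2=1, p_2 = 1*17 + 4 = 21, q_2 = 1*4 + 1 = 5.
  i=3: a_3=28, p_3 = 28*21 + 17 = 605, q_3 = 28*5 + 4 = 144.
q_3 = 144 > 73, so the last convergent with denominator <= 73 is p_2/q_2 = 21/5.
The closest fraction with denominator <= 73 is either p_2/q_2 or the intermediate fraction (k*p_2 + p_1)/(k*q_2 + q_1) with the largest k >= 1 whose denominator stays <= 73; these approach x as k grows, and every other convergent or intermediate fraction in range is farther away.
Largest k: floor((73 - q_1)/q_2) = floor((73 - 4)/5) = 13.
That gives (13*21 + 17)/(13*5 + 4) = 290/69.
Compare the errors: |x - 21/5| = |605*5 - 21*144|/(144*5) = 1/720, and |x - 290/69| = |605*69 - 290*144|/(144*69) = 15/9936.
Cross-multiplying, 1*9936 = 9936 < 10800 = 15*720, so 1/720 is smaller: the convergent 21/5 is closer to x than 290/69.

21/5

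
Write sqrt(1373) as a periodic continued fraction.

[37; (18, 1, 1, 18, 74)]

Write x_i = (sqrt(1373) + m_i)/d_i with (m_0, d_0) = (0, 1). a_0 = floor(sqrt(1373)) = 37, since 37^2 = 1369 <= 1373 < 1444 = 38^2.
Iterate m_{i+1} = d_i*a_i - m_i, d_{i+1} = (1373 - m_{i+1}^2)/d_i, a_{i+1} = floor((a_0 + m_{i+1})/d_{i+1}):
  m_1 = 1*37 - 0 = 37, d_1 = (1373 - 37^2)/1 = 4/1 = 4, a_1 = floor((37 + 37)/4) = 18.
  m_2 = 4*18 - 37 = 35, d_2 = (1373 - 35^2)/4 = 148/4 = 37, a_2 = floor((37 + 35)/37) = 1.
  m_3 = 37*1 - 35 = 2, d_3 = (1373 - 2^2)/37 = 1369/37 = 37, a_3 = floor((37 + 2)/37) = 1.
  m_4 = 37*1 - 2 = 35, d_4 = (1373 - 35^2)/37 = 148/37 = 4, a_4 = floor((37 + 35)/4) = 18.
  m_5 = 4*18 - 35 = 37, d_5 = (1373 - 37^2)/4 = 4/4 = 1, a_5 = floor((37 + 37)/1) = 74.
  m_6 = 1*74 - 37 = 37, d_6 = (1373 - 37^2)/1 = 4/1 = 4: (m_6, d_6) = (m_1, d_1) = (37, 4), so from here the quotients repeat a_1, ..., a_5; the period length is 5.
Hence the expansion of sqrt(1373) is a_0 = 37 followed by the repeating block 18, 1, 1, 18, 74 (period 5).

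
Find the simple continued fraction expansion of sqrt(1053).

[32; (2, 4, 2, 64)]

Write x_i = (sqrt(1053) + m_i)/d_i with (m_0, d_0) = (0, 1). a_0 = floor(sqrt(1053)) = 32, since 32^2 = 1024 <= 1053 < 1089 = 33^2.
Iterate m_{i+1} = d_i*a_i - m_i, d_{i+1} = (1053 - m_{i+1}^2)/d_i, a_{i+1} = floor((a_0 + m_{i+1})/d_{i+1}):
  m_1 = 1*32 - 0 = 32, d_1 = (1053 - 32^2)/1 = 29/1 = 29, a_1 = floor((32 + 32)/29) = 2.
  m_2 = 29*2 - 32 = 26, d_2 = (1053 - 26^2)/29 = 377/29 = 13, a_2 = floor((32 + 26)/13) = 4.
  m_3 = 13*4 - 26 = 26, d_3 = (1053 - 26^2)/13 = 377/13 = 29, a_3 = floor((32 + 26)/29) = 2.
  m_4 = 29*2 - 26 = 32, d_4 = (1053 - 32^2)/29 = 29/29 = 1, a_4 = floor((32 + 32)/1) = 64.
  m_5 = 1*64 - 32 = 32, d_5 = (1053 - 32^2)/1 = 29/1 = 29: (m_5, d_5) = (m_1, d_1) = (32, 29), so from here the quotients repeat a_1, ..., a_4; the period length is 4.
Hence the expansion of sqrt(1053) is a_0 = 32 followed by the repeating block 2, 4, 2, 64 (period 4).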